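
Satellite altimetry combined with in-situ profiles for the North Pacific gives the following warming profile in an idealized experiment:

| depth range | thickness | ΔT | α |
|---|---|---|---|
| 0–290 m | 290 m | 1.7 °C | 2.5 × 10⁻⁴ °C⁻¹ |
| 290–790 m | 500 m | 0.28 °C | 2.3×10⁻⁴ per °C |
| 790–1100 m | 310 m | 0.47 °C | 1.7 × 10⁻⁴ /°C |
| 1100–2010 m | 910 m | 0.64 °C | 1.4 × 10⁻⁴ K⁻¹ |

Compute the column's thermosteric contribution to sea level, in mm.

Layer 1: 1.7 × 290 × 2.5×10⁻⁴ = 0.12325 m
290–790 m: 0.28 × 2.3×10⁻⁴ × 500 = 0.03220 m
Layer 3: 1.7×10⁻⁴ × 310 × 0.47 = 0.024769 m
1.4×10⁻⁴ × 910 × 0.64 = 0.081536 m
Δh = 0.12325 + 0.03220 + 0.024769 + 0.081536 = 0.261755 m ≈ 260 mm

about 260 mm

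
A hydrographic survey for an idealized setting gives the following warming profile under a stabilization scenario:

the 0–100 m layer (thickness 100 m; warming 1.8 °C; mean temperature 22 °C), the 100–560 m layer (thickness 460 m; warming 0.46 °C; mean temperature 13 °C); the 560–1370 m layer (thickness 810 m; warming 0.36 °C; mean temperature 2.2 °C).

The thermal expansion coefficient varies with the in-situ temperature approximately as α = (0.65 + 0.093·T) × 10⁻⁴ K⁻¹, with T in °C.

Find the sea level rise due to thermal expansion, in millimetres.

Layer 1: α = (0.65 + 0.093×22)×10⁻⁴ = 2.696×10⁻⁴ K⁻¹
Layer 2: α = (0.65 + 0.093×13)×10⁻⁴ = 1.859×10⁻⁴ K⁻¹
Layer 3: α = (0.65 + 0.093×2.2)×10⁻⁴ = 0.8546×10⁻⁴ K⁻¹
1.8 × 100 × 2.696×10⁻⁴ = 0.048528 m
Layer 2: 0.46 × 1.859×10⁻⁴ × 460 = 0.03933644 m
Layer 3: 0.8546×10⁻⁴ × 810 × 0.36 = 0.024920136 m
Δh = 0.048528 + 0.03933644 + 0.024920136 = 0.112784576 m

113 mm of thermosteric rise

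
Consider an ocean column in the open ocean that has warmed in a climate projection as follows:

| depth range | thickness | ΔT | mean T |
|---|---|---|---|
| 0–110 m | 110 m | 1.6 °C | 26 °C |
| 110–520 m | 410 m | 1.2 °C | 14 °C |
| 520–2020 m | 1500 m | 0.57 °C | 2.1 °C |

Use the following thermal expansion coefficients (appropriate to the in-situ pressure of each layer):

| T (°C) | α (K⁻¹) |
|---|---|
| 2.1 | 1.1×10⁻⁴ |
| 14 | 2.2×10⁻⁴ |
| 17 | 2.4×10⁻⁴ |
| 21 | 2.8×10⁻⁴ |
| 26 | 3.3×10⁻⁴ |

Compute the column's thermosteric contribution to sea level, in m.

Layer 1 at 26 °C → α = 3.3×10⁻⁴ K⁻¹
Layer 2 at 14 °C → α = 2.2×10⁻⁴ K⁻¹
Layer 3 at 2.1 °C → α = 1.1×10⁻⁴ K⁻¹
Layer 1: 110 × 1.6 × 3.3×10⁻⁴ = 0.05808 m
410 × 2.2×10⁻⁴ × 1.2 = 0.10824 m
0.57 × 1500 × 1.1×10⁻⁴ = 0.09405 m
Δh = 0.05808 + 0.10824 + 0.09405 = 0.26037 m

Δh ≈ 0.260 m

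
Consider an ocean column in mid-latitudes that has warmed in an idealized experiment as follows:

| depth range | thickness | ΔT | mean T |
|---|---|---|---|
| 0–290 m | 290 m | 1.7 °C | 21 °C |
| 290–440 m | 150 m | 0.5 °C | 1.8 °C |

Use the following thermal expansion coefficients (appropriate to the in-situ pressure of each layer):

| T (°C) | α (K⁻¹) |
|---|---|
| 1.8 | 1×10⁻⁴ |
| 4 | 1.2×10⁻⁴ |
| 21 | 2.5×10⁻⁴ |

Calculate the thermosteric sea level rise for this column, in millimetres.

Layer 1 at 21 °C → α = 2.5×10⁻⁴ K⁻¹
Layer 2 at 1.8 °C → α = 1×10⁻⁴ K⁻¹
0–290 m: 290 × 2.5×10⁻⁴ × 1.7 = 0.12325 m
Layer 2: 1×10⁻⁴ × 0.5 × 150 = 0.00750 m
Δh = 0.12325 + 0.00750 = 0.13075 m

Δh ≈ 130 mm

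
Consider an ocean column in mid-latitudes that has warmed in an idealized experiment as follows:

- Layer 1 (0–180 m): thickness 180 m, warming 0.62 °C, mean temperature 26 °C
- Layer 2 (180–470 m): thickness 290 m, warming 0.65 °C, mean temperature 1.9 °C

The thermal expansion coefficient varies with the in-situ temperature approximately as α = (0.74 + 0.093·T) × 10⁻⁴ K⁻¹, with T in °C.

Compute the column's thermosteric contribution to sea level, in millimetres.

Layer 1: α = (0.74 + 0.093×26)×10⁻⁴ = 3.158×10⁻⁴ K⁻¹
Layer 2: α = (0.74 + 0.093×1.9)×10⁻⁴ = 0.9167×10⁻⁴ K⁻¹
180 × 0.62 × 3.158×10⁻⁴ = 0.03524328 m
Layer 2: 0.9167×10⁻⁴ × 0.65 × 290 = 0.017279795 m
Δh = 0.03524328 + 0.017279795 = 0.052523075 m

53 mm of thermosteric rise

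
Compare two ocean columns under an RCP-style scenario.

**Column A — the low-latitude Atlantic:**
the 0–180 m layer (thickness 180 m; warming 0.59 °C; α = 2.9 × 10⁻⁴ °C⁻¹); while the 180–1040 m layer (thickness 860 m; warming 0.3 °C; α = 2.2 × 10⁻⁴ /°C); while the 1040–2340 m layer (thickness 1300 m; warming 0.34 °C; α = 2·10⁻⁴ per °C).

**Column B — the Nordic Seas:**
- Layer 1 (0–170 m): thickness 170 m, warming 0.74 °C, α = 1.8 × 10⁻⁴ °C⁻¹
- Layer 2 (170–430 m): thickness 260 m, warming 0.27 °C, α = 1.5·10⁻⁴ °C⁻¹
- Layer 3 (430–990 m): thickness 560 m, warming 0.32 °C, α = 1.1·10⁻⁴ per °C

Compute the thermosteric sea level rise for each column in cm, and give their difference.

A 180 × 2.9×10⁻⁴ × 0.59 = 0.030798 m
A Layer 2: 860 × 2.2×10⁻⁴ × 0.3 = 0.05676 m
A 1040–2340 m: 1300 × 2×10⁻⁴ × 0.34 = 0.08840 m
A total: 0.175958 m
B Layer 1: 1.8×10⁻⁴ × 0.74 × 170 = 0.022644 m
B 1.5×10⁻⁴ × 0.27 × 260 = 0.01053 m
B 1.1×10⁻⁴ × 0.32 × 560 = 0.019712 m
B total: 0.052886 m
Difference: 0.175958 − 0.052886 = 0.123072 m

A: 17.6 cm; B: 5.29 cm; difference 12.3 cm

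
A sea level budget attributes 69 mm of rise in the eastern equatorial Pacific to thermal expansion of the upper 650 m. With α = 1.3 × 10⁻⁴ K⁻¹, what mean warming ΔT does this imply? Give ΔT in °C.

ΔT = Δh/(αH) = 0.069 / (1.3×10⁻⁴ × 650) ≈ 0.8166 °C

ΔT ≈ 0.82 °C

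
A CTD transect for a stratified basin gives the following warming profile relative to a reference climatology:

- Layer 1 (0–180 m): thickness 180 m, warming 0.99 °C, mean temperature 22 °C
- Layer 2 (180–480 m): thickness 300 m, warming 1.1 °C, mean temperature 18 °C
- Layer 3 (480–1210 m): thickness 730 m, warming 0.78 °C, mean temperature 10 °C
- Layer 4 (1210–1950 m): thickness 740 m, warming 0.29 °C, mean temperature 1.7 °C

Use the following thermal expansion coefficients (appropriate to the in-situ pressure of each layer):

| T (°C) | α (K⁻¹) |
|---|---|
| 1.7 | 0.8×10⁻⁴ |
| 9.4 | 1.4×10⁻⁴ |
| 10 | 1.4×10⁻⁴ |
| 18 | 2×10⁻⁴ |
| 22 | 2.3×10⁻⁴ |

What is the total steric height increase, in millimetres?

Layer 1 at 22 °C → α = 2.3×10⁻⁴ K⁻¹
Layer 2 at 18 °C → α = 2×10⁻⁴ K⁻¹
Layer 3 at 10 °C → α = 1.4×10⁻⁴ K⁻¹
Layer 4 at 1.7 °C → α = 0.8×10⁻⁴ K⁻¹
2.3×10⁻⁴ × 180 × 0.99 = 0.040986 m
Layer 2: 300 × 1.1 × 2×10⁻⁴ = 0.06600 m
Layer 3: 730 × 1.4×10⁻⁴ × 0.78 = 0.079716 m
Layer 4: 740 × 0.29 × 0.8×10⁻⁴ = 0.017168 m
Δh = 0.040986 + 0.06600 + 0.079716 + 0.017168 = 0.20387 m ≈ 200 mm

200 mm of thermosteric rise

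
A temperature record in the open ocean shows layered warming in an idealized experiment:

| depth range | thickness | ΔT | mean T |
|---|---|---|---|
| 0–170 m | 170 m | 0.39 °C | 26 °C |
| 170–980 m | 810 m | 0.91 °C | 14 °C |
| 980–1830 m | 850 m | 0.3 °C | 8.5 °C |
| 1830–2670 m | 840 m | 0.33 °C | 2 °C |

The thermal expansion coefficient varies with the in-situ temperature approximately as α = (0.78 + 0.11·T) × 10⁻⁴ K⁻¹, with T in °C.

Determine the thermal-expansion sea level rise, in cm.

Layer 1: α = (0.78 + 0.11×26)×10⁻⁴ = 3.64×10⁻⁴ K⁻¹
Layer 2: α = (0.78 + 0.11×14)×10⁻⁴ = 2.32×10⁻⁴ K⁻¹
Layer 3: α = (0.78 + 0.11×8.5)×10⁻⁴ = 1.715×10⁻⁴ K⁻¹
Layer 4: α = (0.78 + 0.11×2)×10⁻⁴ = 1×10⁻⁴ K⁻¹
Layer 1: 170 × 0.39 × 3.64×10⁻⁴ = 0.0241332 m
170–980 m: 810 × 0.91 × 2.32×10⁻⁴ = 0.1710072 m
Layer 3: 0.3 × 1.715×10⁻⁴ × 850 = 0.0437325 m
840 × 0.33 × 1×10⁻⁴ = 0.02772 m
Δh = 0.0241332 + 0.1710072 + 0.0437325 + 0.02772 = 0.2665929 m ≈ 27 cm

Δh = 27 cm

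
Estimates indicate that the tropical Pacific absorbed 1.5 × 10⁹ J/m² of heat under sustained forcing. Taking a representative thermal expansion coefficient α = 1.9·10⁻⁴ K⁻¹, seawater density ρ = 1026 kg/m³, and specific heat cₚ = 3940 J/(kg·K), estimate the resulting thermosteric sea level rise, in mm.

Δh = αQ/(ρcₚ) = 1.9×10⁻⁴ × 1.5×10⁹ / (1026 × 3940) ≈ 0.070502 m

Δh = 70.5 mm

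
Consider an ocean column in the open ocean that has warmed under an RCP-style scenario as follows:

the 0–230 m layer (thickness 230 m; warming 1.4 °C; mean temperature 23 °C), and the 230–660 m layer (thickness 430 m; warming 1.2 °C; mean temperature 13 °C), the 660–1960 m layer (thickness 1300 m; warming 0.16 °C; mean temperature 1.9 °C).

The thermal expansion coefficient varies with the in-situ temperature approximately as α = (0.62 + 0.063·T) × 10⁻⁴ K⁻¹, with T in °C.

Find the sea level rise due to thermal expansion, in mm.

Δh = 156 mm

Layer 1: α = (0.62 + 0.063×23)×10⁻⁴ = 2.069×10⁻⁴ K⁻¹
Layer 2: α = (0.62 + 0.063×13)×10⁻⁴ = 1.439×10⁻⁴ K⁻¹
Layer 3: α = (0.62 + 0.063×1.9)×10⁻⁴ = 0.7397×10⁻⁴ K⁻¹
0–230 m: 2.069×10⁻⁴ × 230 × 1.4 = 0.0666218 m
Layer 2: 1.2 × 430 × 1.439×10⁻⁴ = 0.0742524 m
0.7397×10⁻⁴ × 0.16 × 1300 = 0.01538576 m
Δh = 0.0666218 + 0.0742524 + 0.01538576 = 0.15625996 m ≈ 156 mm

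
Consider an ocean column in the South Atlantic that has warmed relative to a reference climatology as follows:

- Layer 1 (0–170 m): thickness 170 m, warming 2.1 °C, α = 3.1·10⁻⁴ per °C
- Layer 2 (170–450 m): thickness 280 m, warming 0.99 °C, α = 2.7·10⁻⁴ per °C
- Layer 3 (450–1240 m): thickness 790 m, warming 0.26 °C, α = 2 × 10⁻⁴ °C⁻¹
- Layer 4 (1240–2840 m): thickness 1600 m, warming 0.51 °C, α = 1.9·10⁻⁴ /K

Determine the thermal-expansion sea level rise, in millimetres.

170 × 2.1 × 3.1×10⁻⁴ = 0.11067 m
Layer 2: 0.99 × 2.7×10⁻⁴ × 280 = 0.074844 m
790 × 2×10⁻⁴ × 0.26 = 0.04108 m
Layer 4: 0.51 × 1.9×10⁻⁴ × 1600 = 0.15504 m
Δh = 0.11067 + 0.074844 + 0.04108 + 0.15504 = 0.381634 m ≈ 380 mm

Δh = 380 mm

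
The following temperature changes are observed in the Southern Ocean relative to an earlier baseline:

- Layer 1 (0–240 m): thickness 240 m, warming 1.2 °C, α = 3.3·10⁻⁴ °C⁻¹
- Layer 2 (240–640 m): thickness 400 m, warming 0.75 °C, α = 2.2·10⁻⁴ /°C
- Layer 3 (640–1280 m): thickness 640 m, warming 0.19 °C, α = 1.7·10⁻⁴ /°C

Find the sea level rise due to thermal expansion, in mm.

Layer 1: 240 × 3.3×10⁻⁴ × 1.2 = 0.09504 m
240–640 m: 2.2×10⁻⁴ × 0.75 × 400 = 0.06600 m
640–1280 m: 640 × 0.19 × 1.7×10⁻⁴ = 0.020672 m
Δh = 0.09504 + 0.06600 + 0.020672 = 0.181712 m

Δh = 180 mm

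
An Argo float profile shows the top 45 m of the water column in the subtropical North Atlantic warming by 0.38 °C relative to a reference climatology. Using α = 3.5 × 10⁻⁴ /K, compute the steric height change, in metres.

Δh = αΔT·H = 3.5×10⁻⁴ × 0.38 × 45 = 0.005985 m

Δh = 0.0060 m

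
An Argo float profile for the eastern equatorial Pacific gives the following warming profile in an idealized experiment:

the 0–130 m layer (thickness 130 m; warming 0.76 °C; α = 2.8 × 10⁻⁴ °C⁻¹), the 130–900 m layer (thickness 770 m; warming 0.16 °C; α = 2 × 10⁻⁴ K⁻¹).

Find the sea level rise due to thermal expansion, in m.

2.8×10⁻⁴ × 0.76 × 130 = 0.027664 m
2×10⁻⁴ × 770 × 0.16 = 0.02464 m
Δh = 0.027664 + 0.02464 = 0.052304 m

Δh ≈ 0.0523 m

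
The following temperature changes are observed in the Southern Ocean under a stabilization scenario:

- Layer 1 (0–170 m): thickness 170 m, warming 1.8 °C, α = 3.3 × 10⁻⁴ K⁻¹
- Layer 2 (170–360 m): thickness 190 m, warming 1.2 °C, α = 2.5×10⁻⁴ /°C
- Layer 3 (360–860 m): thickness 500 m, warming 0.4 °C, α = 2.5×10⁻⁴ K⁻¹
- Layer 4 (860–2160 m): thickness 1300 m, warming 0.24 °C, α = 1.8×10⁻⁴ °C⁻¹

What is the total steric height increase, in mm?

264 mm of thermosteric rise

1.8 × 3.3×10⁻⁴ × 170 = 0.10098 m
1.2 × 2.5×10⁻⁴ × 190 = 0.05700 m
500 × 0.4 × 2.5×10⁻⁴ = 0.05000 m
860–2160 m: 1.8×10⁻⁴ × 0.24 × 1300 = 0.05616 m
Δh = 0.10098 + 0.05700 + 0.05000 + 0.05616 = 0.26414 m ≈ 264 mm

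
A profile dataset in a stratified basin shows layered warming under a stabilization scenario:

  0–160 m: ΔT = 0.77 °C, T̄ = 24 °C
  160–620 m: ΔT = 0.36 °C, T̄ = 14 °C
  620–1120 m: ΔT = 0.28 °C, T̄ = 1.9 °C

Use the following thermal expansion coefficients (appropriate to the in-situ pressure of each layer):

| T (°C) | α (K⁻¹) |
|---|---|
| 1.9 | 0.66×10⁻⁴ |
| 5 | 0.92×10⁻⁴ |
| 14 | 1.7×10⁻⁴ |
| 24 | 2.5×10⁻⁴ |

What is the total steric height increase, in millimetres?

68 mm of thermosteric rise

Layer 1 at 24 °C → α = 2.5×10⁻⁴ K⁻¹
Layer 2 at 14 °C → α = 1.7×10⁻⁴ K⁻¹
Layer 3 at 1.9 °C → α = 0.66×10⁻⁴ K⁻¹
2.5×10⁻⁴ × 160 × 0.77 = 0.03080 m
460 × 0.36 × 1.7×10⁻⁴ = 0.028152 m
Layer 3: 500 × 0.66×10⁻⁴ × 0.28 = 0.00924 m
Δh = 0.03080 + 0.028152 + 0.00924 = 0.068192 m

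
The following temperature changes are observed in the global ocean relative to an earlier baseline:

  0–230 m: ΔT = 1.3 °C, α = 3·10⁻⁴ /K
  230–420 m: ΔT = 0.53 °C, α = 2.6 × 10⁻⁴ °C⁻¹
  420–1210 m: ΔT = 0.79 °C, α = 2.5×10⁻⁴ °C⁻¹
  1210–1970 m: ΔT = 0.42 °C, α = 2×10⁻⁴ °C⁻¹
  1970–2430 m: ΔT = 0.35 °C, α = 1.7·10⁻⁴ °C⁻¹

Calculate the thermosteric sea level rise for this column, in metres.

0–230 m: 1.3 × 230 × 3×10⁻⁴ = 0.08970 m
230–420 m: 2.6×10⁻⁴ × 0.53 × 190 = 0.026182 m
420–1210 m: 2.5×10⁻⁴ × 0.79 × 790 = 0.156025 m
1210–1970 m: 2×10⁻⁴ × 0.42 × 760 = 0.06384 m
Layer 5: 1.7×10⁻⁴ × 0.35 × 460 = 0.02737 m
Δh = 0.08970 + 0.026182 + 0.156025 + 0.06384 + 0.02737 = 0.363117 m

0.363 m of thermosteric rise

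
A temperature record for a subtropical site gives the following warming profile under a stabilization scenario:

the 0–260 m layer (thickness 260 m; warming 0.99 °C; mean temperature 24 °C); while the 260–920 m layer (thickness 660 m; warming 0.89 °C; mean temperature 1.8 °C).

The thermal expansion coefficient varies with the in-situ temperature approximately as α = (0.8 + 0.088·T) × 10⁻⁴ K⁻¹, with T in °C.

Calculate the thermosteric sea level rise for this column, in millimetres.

about 131 mm

Layer 1: α = (0.8 + 0.088×24)×10⁻⁴ = 2.912×10⁻⁴ K⁻¹
Layer 2: α = (0.8 + 0.088×1.8)×10⁻⁴ = 0.9584×10⁻⁴ K⁻¹
260 × 2.912×10⁻⁴ × 0.99 = 0.07495488 m
660 × 0.89 × 0.9584×10⁻⁴ = 0.056296416 m
Δh = 0.07495488 + 0.056296416 = 0.131251296 m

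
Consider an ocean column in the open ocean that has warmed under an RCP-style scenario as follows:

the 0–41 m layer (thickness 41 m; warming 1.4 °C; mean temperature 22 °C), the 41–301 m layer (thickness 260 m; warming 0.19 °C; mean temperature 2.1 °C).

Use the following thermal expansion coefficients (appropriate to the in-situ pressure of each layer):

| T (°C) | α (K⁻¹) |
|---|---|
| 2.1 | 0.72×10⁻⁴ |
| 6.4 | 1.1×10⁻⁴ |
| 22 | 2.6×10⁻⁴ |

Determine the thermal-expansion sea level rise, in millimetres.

about 18.5 mm

Layer 1 at 22 °C → α = 2.6×10⁻⁴ K⁻¹
Layer 2 at 2.1 °C → α = 0.72×10⁻⁴ K⁻¹
Layer 1: 1.4 × 2.6×10⁻⁴ × 41 = 0.014924 m
Layer 2: 0.19 × 260 × 0.72×10⁻⁴ = 0.0035568 m
Δh = 0.014924 + 0.0035568 = 0.0184808 m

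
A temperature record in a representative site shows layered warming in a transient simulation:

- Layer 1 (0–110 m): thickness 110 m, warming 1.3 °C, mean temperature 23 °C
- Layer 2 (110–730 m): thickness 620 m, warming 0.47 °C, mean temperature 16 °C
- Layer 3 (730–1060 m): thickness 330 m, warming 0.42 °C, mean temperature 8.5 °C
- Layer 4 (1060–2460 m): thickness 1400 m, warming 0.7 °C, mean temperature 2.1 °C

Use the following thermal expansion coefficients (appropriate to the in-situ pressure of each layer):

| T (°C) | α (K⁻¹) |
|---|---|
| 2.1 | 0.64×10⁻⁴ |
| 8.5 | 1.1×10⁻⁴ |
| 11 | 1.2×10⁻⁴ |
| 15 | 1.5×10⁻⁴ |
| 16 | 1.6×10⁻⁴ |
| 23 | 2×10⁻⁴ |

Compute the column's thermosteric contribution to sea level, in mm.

153 mm of thermosteric rise

Layer 1 at 23 °C → α = 2×10⁻⁴ K⁻¹
Layer 2 at 16 °C → α = 1.6×10⁻⁴ K⁻¹
Layer 3 at 8.5 °C → α = 1.1×10⁻⁴ K⁻¹
Layer 4 at 2.1 °C → α = 0.64×10⁻⁴ K⁻¹
0–110 m: 1.3 × 2×10⁻⁴ × 110 = 0.02860 m
110–730 m: 1.6×10⁻⁴ × 620 × 0.47 = 0.046624 m
0.42 × 330 × 1.1×10⁻⁴ = 0.015246 m
Layer 4: 0.64×10⁻⁴ × 0.7 × 1400 = 0.06272 m
Δh = 0.02860 + 0.046624 + 0.015246 + 0.06272 = 0.15319 m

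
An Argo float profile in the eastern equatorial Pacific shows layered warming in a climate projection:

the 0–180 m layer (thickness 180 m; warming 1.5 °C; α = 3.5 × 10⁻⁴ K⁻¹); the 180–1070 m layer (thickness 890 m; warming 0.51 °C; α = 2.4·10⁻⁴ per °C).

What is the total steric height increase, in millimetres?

203 mm of thermosteric rise

Layer 1: 180 × 3.5×10⁻⁴ × 1.5 = 0.09450 m
890 × 2.4×10⁻⁴ × 0.51 = 0.108936 m
Δh = 0.09450 + 0.108936 = 0.203436 m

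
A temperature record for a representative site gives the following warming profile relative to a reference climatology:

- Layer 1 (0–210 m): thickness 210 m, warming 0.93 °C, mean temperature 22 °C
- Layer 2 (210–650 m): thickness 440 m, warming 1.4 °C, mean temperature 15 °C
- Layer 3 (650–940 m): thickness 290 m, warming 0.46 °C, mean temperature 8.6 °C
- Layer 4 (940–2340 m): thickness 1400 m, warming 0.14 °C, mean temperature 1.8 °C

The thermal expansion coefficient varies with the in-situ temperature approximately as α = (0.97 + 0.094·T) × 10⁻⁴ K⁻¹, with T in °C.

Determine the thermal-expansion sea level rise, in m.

Δh ≈ 0.252 m

Layer 1: α = (0.97 + 0.094×22)×10⁻⁴ = 3.038×10⁻⁴ K⁻¹
Layer 2: α = (0.97 + 0.094×15)×10⁻⁴ = 2.38×10⁻⁴ K⁻¹
Layer 3: α = (0.97 + 0.094×8.6)×10⁻⁴ = 1.7784×10⁻⁴ K⁻¹
Layer 4: α = (0.97 + 0.094×1.8)×10⁻⁴ = 1.1392×10⁻⁴ K⁻¹
0–210 m: 0.93 × 3.038×10⁻⁴ × 210 = 0.05933214 m
2.38×10⁻⁴ × 1.4 × 440 = 0.146608 m
1.7784×10⁻⁴ × 290 × 0.46 = 0.023723856 m
Layer 4: 1.1392×10⁻⁴ × 0.14 × 1400 = 0.02232832 m
Δh = 0.05933214 + 0.146608 + 0.023723856 + 0.02232832 = 0.251992316 m ≈ 0.252 m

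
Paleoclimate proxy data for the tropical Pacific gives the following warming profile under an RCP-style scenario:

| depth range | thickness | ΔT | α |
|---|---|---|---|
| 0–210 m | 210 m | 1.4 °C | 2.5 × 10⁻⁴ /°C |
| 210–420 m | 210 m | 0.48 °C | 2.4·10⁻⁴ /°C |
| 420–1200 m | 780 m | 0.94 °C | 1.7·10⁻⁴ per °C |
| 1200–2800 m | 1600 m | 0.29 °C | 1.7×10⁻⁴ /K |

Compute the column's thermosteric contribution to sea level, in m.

Δh ≈ 0.301 m

210 × 1.4 × 2.5×10⁻⁴ = 0.07350 m
210–420 m: 210 × 2.4×10⁻⁴ × 0.48 = 0.024192 m
0.94 × 780 × 1.7×10⁻⁴ = 0.124644 m
1200–2800 m: 1.7×10⁻⁴ × 0.29 × 1600 = 0.07888 m
Δh = 0.07350 + 0.024192 + 0.124644 + 0.07888 = 0.301216 m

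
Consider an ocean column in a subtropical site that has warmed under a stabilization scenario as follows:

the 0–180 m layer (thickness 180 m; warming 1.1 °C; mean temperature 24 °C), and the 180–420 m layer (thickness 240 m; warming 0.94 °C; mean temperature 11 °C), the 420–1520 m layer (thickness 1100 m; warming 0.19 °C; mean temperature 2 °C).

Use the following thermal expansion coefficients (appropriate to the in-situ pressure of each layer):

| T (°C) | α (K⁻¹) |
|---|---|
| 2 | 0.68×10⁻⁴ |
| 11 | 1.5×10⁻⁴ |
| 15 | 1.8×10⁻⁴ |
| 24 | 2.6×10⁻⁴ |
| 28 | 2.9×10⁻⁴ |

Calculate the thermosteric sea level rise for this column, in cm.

Layer 1 at 24 °C → α = 2.6×10⁻⁴ K⁻¹
Layer 2 at 11 °C → α = 1.5×10⁻⁴ K⁻¹
Layer 3 at 2 °C → α = 0.68×10⁻⁴ K⁻¹
2.6×10⁻⁴ × 180 × 1.1 = 0.05148 m
0.94 × 1.5×10⁻⁴ × 240 = 0.03384 m
420–1520 m: 1100 × 0.68×10⁻⁴ × 0.19 = 0.014212 m
Δh = 0.05148 + 0.03384 + 0.014212 = 0.099532 m

Δh ≈ 9.95 cm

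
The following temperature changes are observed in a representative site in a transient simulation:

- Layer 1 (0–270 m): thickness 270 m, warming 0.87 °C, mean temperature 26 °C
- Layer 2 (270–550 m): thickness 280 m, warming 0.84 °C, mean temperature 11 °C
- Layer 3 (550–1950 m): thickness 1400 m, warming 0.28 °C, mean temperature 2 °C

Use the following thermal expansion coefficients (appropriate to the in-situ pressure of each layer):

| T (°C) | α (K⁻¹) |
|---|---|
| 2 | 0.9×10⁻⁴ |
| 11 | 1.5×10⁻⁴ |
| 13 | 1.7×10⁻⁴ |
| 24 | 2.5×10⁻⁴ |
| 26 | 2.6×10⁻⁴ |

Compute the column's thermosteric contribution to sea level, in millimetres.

Δh ≈ 132 mm

Layer 1 at 26 °C → α = 2.6×10⁻⁴ K⁻¹
Layer 2 at 11 °C → α = 1.5×10⁻⁴ K⁻¹
Layer 3 at 2 °C → α = 0.9×10⁻⁴ K⁻¹
0–270 m: 270 × 2.6×10⁻⁴ × 0.87 = 0.061074 m
270–550 m: 280 × 1.5×10⁻⁴ × 0.84 = 0.03528 m
550–1950 m: 1400 × 0.9×10⁻⁴ × 0.28 = 0.03528 m
Δh = 0.061074 + 0.03528 + 0.03528 = 0.131634 m ≈ 132 mm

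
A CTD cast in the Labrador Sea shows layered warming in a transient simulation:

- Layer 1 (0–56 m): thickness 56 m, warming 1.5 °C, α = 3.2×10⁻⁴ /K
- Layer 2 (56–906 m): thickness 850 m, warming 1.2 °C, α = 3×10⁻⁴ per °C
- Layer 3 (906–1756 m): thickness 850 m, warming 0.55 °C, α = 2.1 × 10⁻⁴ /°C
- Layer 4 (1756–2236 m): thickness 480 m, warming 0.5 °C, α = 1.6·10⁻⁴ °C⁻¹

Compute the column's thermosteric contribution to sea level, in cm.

Δh = 47 cm

3.2×10⁻⁴ × 1.5 × 56 = 0.02688 m
1.2 × 850 × 3×10⁻⁴ = 0.30600 m
850 × 2.1×10⁻⁴ × 0.55 = 0.098175 m
0.5 × 480 × 1.6×10⁻⁴ = 0.03840 m
Δh = 0.02688 + 0.30600 + 0.098175 + 0.03840 = 0.469455 m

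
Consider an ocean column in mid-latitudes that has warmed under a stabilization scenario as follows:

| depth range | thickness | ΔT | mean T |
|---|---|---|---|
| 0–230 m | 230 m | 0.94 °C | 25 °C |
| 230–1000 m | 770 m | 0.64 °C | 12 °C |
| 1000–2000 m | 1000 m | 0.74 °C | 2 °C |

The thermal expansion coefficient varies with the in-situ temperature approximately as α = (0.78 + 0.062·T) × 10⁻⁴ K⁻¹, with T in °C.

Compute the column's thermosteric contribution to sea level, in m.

Layer 1: α = (0.78 + 0.062×25)×10⁻⁴ = 2.33×10⁻⁴ K⁻¹
Layer 2: α = (0.78 + 0.062×12)×10⁻⁴ = 1.524×10⁻⁴ K⁻¹
Layer 3: α = (0.78 + 0.062×2)×10⁻⁴ = 0.904×10⁻⁴ K⁻¹
0.94 × 230 × 2.33×10⁻⁴ = 0.0503746 m
770 × 1.524×10⁻⁴ × 0.64 = 0.07510272 m
0.904×10⁻⁴ × 0.74 × 1000 = 0.066896 m
Δh = 0.0503746 + 0.07510272 + 0.066896 = 0.19237332 m ≈ 0.192 m

Δh = 0.192 m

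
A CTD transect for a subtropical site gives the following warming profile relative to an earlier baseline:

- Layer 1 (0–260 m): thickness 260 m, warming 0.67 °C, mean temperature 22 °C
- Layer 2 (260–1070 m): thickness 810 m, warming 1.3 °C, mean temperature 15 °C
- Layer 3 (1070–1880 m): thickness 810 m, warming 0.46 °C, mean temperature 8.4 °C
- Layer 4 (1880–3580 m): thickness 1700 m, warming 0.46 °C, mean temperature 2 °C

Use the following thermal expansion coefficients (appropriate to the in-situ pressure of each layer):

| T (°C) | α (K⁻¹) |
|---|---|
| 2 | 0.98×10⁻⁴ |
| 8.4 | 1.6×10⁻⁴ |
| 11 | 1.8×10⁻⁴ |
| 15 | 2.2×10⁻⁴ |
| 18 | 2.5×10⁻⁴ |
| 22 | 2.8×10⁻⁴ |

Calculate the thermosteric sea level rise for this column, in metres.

Layer 1 at 22 °C → α = 2.8×10⁻⁴ K⁻¹
Layer 2 at 15 °C → α = 2.2×10⁻⁴ K⁻¹
Layer 3 at 8.4 °C → α = 1.6×10⁻⁴ K⁻¹
Layer 4 at 2 °C → α = 0.98×10⁻⁴ K⁻¹
0–260 m: 0.67 × 2.8×10⁻⁴ × 260 = 0.048776 m
Layer 2: 810 × 1.3 × 2.2×10⁻⁴ = 0.23166 m
1070–1880 m: 0.46 × 1.6×10⁻⁴ × 810 = 0.059616 m
0.98×10⁻⁴ × 0.46 × 1700 = 0.076636 m
Δh = 0.048776 + 0.23166 + 0.059616 + 0.076636 = 0.416688 m

0.417 m of thermosteric rise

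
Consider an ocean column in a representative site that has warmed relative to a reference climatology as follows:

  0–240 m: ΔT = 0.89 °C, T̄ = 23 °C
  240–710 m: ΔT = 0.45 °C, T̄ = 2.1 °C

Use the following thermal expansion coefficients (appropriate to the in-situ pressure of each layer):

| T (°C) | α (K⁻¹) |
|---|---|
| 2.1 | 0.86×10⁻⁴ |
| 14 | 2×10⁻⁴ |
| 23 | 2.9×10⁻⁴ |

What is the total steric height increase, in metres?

0.0801 m

Layer 1 at 23 °C → α = 2.9×10⁻⁴ K⁻¹
Layer 2 at 2.1 °C → α = 0.86×10⁻⁴ K⁻¹
0–240 m: 0.89 × 240 × 2.9×10⁻⁴ = 0.061944 m
Layer 2: 0.86×10⁻⁴ × 470 × 0.45 = 0.018189 m
Δh = 0.061944 + 0.018189 = 0.080133 m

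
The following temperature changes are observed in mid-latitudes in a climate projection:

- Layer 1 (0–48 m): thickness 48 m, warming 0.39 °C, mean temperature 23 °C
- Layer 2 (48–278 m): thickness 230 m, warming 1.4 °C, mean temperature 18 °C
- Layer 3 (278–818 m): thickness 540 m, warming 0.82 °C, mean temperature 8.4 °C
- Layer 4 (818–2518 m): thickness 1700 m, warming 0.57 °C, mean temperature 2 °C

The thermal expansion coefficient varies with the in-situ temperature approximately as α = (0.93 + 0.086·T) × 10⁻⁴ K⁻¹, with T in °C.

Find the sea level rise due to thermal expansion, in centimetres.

Layer 1: α = (0.93 + 0.086×23)×10⁻⁴ = 2.908×10⁻⁴ K⁻¹
Layer 2: α = (0.93 + 0.086×18)×10⁻⁴ = 2.478×10⁻⁴ K⁻¹
Layer 3: α = (0.93 + 0.086×8.4)×10⁻⁴ = 1.6524×10⁻⁴ K⁻¹
Layer 4: α = (0.93 + 0.086×2)×10⁻⁴ = 1.102×10⁻⁴ K⁻¹
Layer 1: 2.908×10⁻⁴ × 48 × 0.39 = 0.005443776 m
2.478×10⁻⁴ × 1.4 × 230 = 0.0797916 m
278–818 m: 540 × 1.6524×10⁻⁴ × 0.82 = 0.073168272 m
Layer 4: 0.57 × 1700 × 1.102×10⁻⁴ = 0.1067838 m
Δh = 0.005443776 + 0.0797916 + 0.073168272 + 0.1067838 = 0.265187448 m

27 cm of thermosteric rise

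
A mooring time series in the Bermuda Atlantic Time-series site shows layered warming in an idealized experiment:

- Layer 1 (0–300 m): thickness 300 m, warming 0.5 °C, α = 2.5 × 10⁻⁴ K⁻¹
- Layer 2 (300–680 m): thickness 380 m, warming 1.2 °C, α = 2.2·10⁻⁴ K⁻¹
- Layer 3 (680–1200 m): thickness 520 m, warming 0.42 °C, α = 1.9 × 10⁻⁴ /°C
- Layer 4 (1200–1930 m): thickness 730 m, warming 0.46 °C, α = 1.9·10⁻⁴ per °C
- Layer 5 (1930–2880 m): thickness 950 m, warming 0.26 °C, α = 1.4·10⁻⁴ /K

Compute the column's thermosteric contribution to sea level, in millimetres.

0–300 m: 0.5 × 2.5×10⁻⁴ × 300 = 0.03750 m
380 × 2.2×10⁻⁴ × 1.2 = 0.10032 m
Layer 3: 0.42 × 1.9×10⁻⁴ × 520 = 0.041496 m
1.9×10⁻⁴ × 0.46 × 730 = 0.063802 m
1930–2880 m: 1.4×10⁻⁴ × 0.26 × 950 = 0.03458 m
Δh = 0.03750 + 0.10032 + 0.041496 + 0.063802 + 0.03458 = 0.277698 m ≈ 278 mm

278 mm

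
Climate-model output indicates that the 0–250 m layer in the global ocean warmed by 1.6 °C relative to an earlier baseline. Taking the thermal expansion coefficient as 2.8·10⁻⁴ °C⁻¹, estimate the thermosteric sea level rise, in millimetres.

Δh ≈ 112 mm

Δh = αΔT·H = 2.8×10⁻⁴ × 1.6 × 250 = 0.11200 m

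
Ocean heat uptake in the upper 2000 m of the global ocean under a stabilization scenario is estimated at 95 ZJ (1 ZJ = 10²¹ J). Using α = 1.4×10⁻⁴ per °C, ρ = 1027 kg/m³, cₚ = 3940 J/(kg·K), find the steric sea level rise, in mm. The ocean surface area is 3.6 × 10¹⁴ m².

Δh = 9.13 mm

Per unit area: Q = 95×10²¹ / (3.6×10¹⁴) ≈ 2.639×10⁸ J/m²
Δh = αQ/(ρcₚ) = 1.4×10⁻⁴ × 2.639×10⁸ / (1027 × 3940) ≈ 0.0091306 m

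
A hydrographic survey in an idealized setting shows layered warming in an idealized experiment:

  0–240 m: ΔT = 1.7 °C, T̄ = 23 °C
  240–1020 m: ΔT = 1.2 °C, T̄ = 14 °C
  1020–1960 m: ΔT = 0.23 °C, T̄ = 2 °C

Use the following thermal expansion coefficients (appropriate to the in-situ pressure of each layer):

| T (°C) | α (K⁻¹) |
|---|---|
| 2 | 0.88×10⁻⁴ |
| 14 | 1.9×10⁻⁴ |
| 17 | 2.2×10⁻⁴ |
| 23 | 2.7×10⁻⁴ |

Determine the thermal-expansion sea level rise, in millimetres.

Δh = 307 mm

Layer 1 at 23 °C → α = 2.7×10⁻⁴ K⁻¹
Layer 2 at 14 °C → α = 1.9×10⁻⁴ K⁻¹
Layer 3 at 2 °C → α = 0.88×10⁻⁴ K⁻¹
Layer 1: 2.7×10⁻⁴ × 240 × 1.7 = 0.11016 m
1.9×10⁻⁴ × 1.2 × 780 = 0.17784 m
940 × 0.88×10⁻⁴ × 0.23 = 0.0190256 m
Δh = 0.11016 + 0.17784 + 0.0190256 = 0.3070256 m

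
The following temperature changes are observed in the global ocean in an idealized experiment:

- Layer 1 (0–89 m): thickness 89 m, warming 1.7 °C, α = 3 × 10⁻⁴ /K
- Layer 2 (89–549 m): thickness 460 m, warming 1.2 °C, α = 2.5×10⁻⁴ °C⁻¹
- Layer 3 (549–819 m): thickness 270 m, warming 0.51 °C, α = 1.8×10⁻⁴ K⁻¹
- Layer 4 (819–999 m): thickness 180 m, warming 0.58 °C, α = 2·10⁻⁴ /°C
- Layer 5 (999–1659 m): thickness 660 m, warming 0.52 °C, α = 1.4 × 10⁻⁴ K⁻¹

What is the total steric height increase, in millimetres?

277 mm

Layer 1: 89 × 1.7 × 3×10⁻⁴ = 0.04539 m
89–549 m: 1.2 × 460 × 2.5×10⁻⁴ = 0.13800 m
Layer 3: 270 × 0.51 × 1.8×10⁻⁴ = 0.024786 m
819–999 m: 2×10⁻⁴ × 0.58 × 180 = 0.02088 m
0.52 × 1.4×10⁻⁴ × 660 = 0.048048 m
Δh = 0.04539 + 0.13800 + 0.024786 + 0.02088 + 0.048048 = 0.277104 m ≈ 277 mm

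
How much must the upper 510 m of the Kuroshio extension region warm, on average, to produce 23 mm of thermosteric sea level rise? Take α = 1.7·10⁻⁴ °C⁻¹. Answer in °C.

0.265 °C

ΔT = Δh/(αH) = 0.023 / (1.7×10⁻⁴ × 510) ≈ 0.2653 °C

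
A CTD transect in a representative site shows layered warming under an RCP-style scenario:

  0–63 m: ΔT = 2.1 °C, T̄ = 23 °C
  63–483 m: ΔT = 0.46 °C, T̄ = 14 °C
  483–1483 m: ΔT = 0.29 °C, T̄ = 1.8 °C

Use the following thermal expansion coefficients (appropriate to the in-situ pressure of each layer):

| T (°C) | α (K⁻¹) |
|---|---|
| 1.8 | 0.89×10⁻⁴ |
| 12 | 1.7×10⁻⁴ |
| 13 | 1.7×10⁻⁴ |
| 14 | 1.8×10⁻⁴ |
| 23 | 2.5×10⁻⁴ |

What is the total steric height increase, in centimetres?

Δh = 9.37 cm

Layer 1 at 23 °C → α = 2.5×10⁻⁴ K⁻¹
Layer 2 at 14 °C → α = 1.8×10⁻⁴ K⁻¹
Layer 3 at 1.8 °C → α = 0.89×10⁻⁴ K⁻¹
2.5×10⁻⁴ × 2.1 × 63 = 0.033075 m
420 × 1.8×10⁻⁴ × 0.46 = 0.034776 m
0.89×10⁻⁴ × 1000 × 0.29 = 0.02581 m
Δh = 0.033075 + 0.034776 + 0.02581 = 0.093661 m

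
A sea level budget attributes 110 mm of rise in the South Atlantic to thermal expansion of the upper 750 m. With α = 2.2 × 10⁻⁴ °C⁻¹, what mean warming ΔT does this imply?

ΔT = Δh/(αH) = 0.11 / (2.2×10⁻⁴ × 750) ≈ 0.6667 K

ΔT ≈ 0.667 K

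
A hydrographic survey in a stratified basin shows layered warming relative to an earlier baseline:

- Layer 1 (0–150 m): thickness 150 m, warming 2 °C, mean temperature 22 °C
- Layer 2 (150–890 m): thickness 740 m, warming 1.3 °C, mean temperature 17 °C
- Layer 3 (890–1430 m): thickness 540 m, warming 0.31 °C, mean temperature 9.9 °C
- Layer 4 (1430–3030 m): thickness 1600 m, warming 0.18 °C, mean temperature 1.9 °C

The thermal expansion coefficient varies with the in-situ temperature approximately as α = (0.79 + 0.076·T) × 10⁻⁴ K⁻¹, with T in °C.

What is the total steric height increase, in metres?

Layer 1: α = (0.79 + 0.076×22)×10⁻⁴ = 2.462×10⁻⁴ K⁻¹
Layer 2: α = (0.79 + 0.076×17)×10⁻⁴ = 2.082×10⁻⁴ K⁻¹
Layer 3: α = (0.79 + 0.076×9.9)×10⁻⁴ = 1.5424×10⁻⁴ K⁻¹
Layer 4: α = (0.79 + 0.076×1.9)×10⁻⁴ = 0.9344×10⁻⁴ K⁻¹
0–150 m: 2 × 150 × 2.462×10⁻⁴ = 0.07386 m
740 × 2.082×10⁻⁴ × 1.3 = 0.2002884 m
1.5424×10⁻⁴ × 0.31 × 540 = 0.025819776 m
0.18 × 1600 × 0.9344×10⁻⁴ = 0.02691072 m
Δh = 0.07386 + 0.2002884 + 0.025819776 + 0.02691072 = 0.326878896 m

about 0.327 m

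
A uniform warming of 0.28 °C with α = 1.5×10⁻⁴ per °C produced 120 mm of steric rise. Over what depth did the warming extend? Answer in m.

H = Δh/(αΔT) = 0.12 / (1.5×10⁻⁴ × 0.28) ≈ 2857 m

2900 m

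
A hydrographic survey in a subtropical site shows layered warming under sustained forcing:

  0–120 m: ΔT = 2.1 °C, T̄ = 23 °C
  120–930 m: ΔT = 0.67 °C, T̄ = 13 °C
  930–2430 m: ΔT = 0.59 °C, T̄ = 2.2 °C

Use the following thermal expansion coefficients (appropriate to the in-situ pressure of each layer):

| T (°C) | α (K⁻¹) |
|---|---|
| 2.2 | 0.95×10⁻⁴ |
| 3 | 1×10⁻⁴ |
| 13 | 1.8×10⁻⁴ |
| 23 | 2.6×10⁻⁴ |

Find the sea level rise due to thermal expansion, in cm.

Δh = 24.7 cm

Layer 1 at 23 °C → α = 2.6×10⁻⁴ K⁻¹
Layer 2 at 13 °C → α = 1.8×10⁻⁴ K⁻¹
Layer 3 at 2.2 °C → α = 0.95×10⁻⁴ K⁻¹
0–120 m: 2.6×10⁻⁴ × 120 × 2.1 = 0.06552 m
Layer 2: 0.67 × 1.8×10⁻⁴ × 810 = 0.097686 m
0.59 × 1500 × 0.95×10⁻⁴ = 0.084075 m
Δh = 0.06552 + 0.097686 + 0.084075 = 0.247281 m ≈ 24.7 cm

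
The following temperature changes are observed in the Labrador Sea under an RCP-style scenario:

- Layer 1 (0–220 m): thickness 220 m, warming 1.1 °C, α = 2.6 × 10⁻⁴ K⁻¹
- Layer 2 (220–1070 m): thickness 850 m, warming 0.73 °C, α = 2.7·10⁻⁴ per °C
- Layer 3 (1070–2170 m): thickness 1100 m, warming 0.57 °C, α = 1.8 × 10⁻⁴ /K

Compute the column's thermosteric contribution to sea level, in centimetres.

0–220 m: 1.1 × 2.6×10⁻⁴ × 220 = 0.06292 m
Layer 2: 850 × 0.73 × 2.7×10⁻⁴ = 0.167535 m
1070–2170 m: 1.8×10⁻⁴ × 1100 × 0.57 = 0.11286 m
Δh = 0.06292 + 0.167535 + 0.11286 = 0.343315 m

34.3 cm of thermosteric rise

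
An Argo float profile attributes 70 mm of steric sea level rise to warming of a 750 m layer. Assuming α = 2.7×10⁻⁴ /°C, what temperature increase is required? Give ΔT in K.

ΔT = Δh/(αH) = 0.07 / (2.7×10⁻⁴ × 750) ≈ 0.3457 K

about 0.35 K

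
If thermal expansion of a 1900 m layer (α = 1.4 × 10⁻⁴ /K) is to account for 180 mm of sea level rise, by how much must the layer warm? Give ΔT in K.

ΔT ≈ 0.677 K

ΔT = Δh/(αH) = 0.18 / (1.4×10⁻⁴ × 1900) ≈ 0.6767 K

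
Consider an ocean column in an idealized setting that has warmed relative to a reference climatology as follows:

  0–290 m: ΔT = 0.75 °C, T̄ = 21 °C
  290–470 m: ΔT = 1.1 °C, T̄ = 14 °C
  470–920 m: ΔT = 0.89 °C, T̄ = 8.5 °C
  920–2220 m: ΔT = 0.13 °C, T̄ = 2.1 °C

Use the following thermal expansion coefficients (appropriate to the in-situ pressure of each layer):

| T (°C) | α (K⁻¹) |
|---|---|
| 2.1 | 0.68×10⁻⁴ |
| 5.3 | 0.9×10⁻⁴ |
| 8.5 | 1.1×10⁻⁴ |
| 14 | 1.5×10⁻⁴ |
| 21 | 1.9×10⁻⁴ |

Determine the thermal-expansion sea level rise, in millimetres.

Δh ≈ 127 mm

Layer 1 at 21 °C → α = 1.9×10⁻⁴ K⁻¹
Layer 2 at 14 °C → α = 1.5×10⁻⁴ K⁻¹
Layer 3 at 8.5 °C → α = 1.1×10⁻⁴ K⁻¹
Layer 4 at 2.1 °C → α = 0.68×10⁻⁴ K⁻¹
290 × 0.75 × 1.9×10⁻⁴ = 0.041325 m
290–470 m: 180 × 1.5×10⁻⁴ × 1.1 = 0.02970 m
Layer 3: 1.1×10⁻⁴ × 0.89 × 450 = 0.044055 m
920–2220 m: 1300 × 0.68×10⁻⁴ × 0.13 = 0.011492 m
Δh = 0.041325 + 0.02970 + 0.044055 + 0.011492 = 0.126572 m ≈ 127 mm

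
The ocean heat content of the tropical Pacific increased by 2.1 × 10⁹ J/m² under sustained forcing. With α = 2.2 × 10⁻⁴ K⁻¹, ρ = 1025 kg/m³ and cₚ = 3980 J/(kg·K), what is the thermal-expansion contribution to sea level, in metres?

Δh = 0.11 m

Δh = αQ/(ρcₚ) = 2.2×10⁻⁴ × 2.1×10⁹ / (1025 × 3980) ≈ 0.11325 m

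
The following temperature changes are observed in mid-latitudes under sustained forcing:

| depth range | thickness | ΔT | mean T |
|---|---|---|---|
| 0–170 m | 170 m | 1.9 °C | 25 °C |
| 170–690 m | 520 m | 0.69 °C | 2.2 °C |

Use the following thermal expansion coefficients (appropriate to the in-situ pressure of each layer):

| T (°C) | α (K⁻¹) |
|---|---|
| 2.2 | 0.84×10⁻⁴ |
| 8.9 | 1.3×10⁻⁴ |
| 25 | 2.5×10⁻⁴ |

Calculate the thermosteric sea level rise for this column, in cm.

Δh ≈ 11 cm

Layer 1 at 25 °C → α = 2.5×10⁻⁴ K⁻¹
Layer 2 at 2.2 °C → α = 0.84×10⁻⁴ K⁻¹
0–170 m: 1.9 × 2.5×10⁻⁴ × 170 = 0.08075 m
Layer 2: 0.84×10⁻⁴ × 520 × 0.69 = 0.0301392 m
Δh = 0.08075 + 0.0301392 = 0.1108892 m ≈ 11 cm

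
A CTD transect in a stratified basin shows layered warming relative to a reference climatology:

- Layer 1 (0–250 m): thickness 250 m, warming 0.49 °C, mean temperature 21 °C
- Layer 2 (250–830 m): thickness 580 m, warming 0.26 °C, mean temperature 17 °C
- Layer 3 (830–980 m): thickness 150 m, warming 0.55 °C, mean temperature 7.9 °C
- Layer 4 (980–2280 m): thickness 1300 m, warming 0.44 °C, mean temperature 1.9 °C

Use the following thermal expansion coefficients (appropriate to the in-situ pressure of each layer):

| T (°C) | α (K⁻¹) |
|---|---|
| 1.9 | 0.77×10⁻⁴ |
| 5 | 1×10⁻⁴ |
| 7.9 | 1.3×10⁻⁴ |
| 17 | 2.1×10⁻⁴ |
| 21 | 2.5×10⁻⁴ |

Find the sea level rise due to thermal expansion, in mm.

Layer 1 at 21 °C → α = 2.5×10⁻⁴ K⁻¹
Layer 2 at 17 °C → α = 2.1×10⁻⁴ K⁻¹
Layer 3 at 7.9 °C → α = 1.3×10⁻⁴ K⁻¹
Layer 4 at 1.9 °C → α = 0.77×10⁻⁴ K⁻¹
2.5×10⁻⁴ × 0.49 × 250 = 0.030625 m
580 × 0.26 × 2.1×10⁻⁴ = 0.031668 m
1.3×10⁻⁴ × 0.55 × 150 = 0.010725 m
0.44 × 0.77×10⁻⁴ × 1300 = 0.044044 m
Δh = 0.030625 + 0.031668 + 0.010725 + 0.044044 = 0.117062 m ≈ 117 mm

about 117 mm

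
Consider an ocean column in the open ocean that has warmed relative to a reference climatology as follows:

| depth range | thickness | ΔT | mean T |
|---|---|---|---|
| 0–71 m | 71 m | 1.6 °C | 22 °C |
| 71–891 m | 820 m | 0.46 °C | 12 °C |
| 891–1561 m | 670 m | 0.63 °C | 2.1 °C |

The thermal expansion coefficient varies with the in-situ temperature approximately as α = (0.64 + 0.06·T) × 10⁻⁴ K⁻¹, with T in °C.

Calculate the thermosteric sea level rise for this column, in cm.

Δh = 10.6 cm

Layer 1: α = (0.64 + 0.06×22)×10⁻⁴ = 1.96×10⁻⁴ K⁻¹
Layer 2: α = (0.64 + 0.06×12)×10⁻⁴ = 1.36×10⁻⁴ K⁻¹
Layer 3: α = (0.64 + 0.06×2.1)×10⁻⁴ = 0.766×10⁻⁴ K⁻¹
Layer 1: 1.6 × 1.96×10⁻⁴ × 71 = 0.0222656 m
Layer 2: 1.36×10⁻⁴ × 0.46 × 820 = 0.0512992 m
891–1561 m: 670 × 0.63 × 0.766×10⁻⁴ = 0.03233286 m
Δh = 0.0222656 + 0.0512992 + 0.03233286 = 0.10589766 m ≈ 10.6 cm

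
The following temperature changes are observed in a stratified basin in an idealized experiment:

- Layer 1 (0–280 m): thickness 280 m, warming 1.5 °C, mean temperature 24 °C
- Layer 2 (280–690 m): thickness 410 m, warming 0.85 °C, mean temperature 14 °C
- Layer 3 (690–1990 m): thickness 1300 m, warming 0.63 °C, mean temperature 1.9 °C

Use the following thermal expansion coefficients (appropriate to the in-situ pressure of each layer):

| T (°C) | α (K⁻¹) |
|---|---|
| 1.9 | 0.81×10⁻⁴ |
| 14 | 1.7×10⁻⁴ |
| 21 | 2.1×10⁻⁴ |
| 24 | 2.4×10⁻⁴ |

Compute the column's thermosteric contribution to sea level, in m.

Layer 1 at 24 °C → α = 2.4×10⁻⁴ K⁻¹
Layer 2 at 14 °C → α = 1.7×10⁻⁴ K⁻¹
Layer 3 at 1.9 °C → α = 0.81×10⁻⁴ K⁻¹
Layer 1: 280 × 2.4×10⁻⁴ × 1.5 = 0.10080 m
1.7×10⁻⁴ × 410 × 0.85 = 0.059245 m
0.63 × 1300 × 0.81×10⁻⁴ = 0.066339 m
Δh = 0.10080 + 0.059245 + 0.066339 = 0.226384 m

0.226 m of thermosteric rise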